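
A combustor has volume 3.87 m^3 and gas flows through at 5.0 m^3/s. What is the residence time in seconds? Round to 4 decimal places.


tau = V / Q_flow
tau = 3.87 / 5.0 = 0.7740 s


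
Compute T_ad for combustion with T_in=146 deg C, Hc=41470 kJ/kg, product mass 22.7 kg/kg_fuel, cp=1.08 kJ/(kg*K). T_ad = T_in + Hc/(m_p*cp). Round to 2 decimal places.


T_ad = T_in + Hc / (m_p * cp)
Denominator = 22.7 * 1.08 = 24.5160
Temperature rise = 41470 / 24.5160 = 1691.55 K
T_ad = 146 + 1691.55 = 1837.55 deg C


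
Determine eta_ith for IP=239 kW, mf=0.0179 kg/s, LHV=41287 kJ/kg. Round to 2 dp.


eta_ith = (IP / (mf * LHV)) * 100
Denominator = 0.0179 * 41287 = 739.0373 kW
eta_ith = (239 / 739.0373) * 100 = 32.34%


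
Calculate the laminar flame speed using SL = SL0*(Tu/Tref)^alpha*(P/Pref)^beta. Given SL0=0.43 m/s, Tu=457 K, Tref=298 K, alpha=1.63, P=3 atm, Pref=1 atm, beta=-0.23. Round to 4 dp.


SL = SL0 * (Tu/Tref)^alpha * (P/Pref)^beta
T ratio = 457/298 = 1.53355705
(T ratio)^alpha = 1.53355705^1.63 = 2.007663
(P/Pref)^beta = 3^(-0.23) = 0.776716
SL = 0.43 * 2.007663 * 0.776716 = 0.6705 m/s


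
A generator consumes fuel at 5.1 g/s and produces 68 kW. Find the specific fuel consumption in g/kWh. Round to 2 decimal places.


SFC = (mf / BP) * 3600
Rate = 5.1 / 68 = 0.075000 g/(s*kW)
SFC = 0.075000 * 3600 = 270.00 g/kWh


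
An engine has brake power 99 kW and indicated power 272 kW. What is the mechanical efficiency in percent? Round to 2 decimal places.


eta_mech = (BP / IP) * 100
Ratio = 99 / 272 = 0.3640
eta_mech = 0.3640 * 100 = 36.40%


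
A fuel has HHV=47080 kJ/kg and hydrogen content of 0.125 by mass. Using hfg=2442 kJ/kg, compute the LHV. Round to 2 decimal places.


LHV = HHV - hfg * 9 * H
Water correction = 2442 * 9 * 0.125 = 2747.250 kJ/kg
LHV = 47080 - 2747.250 = 44332.75 kJ/kg


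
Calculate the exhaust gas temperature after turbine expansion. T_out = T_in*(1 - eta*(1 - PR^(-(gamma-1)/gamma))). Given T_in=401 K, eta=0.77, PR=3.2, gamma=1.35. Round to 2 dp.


T_out = T_in * (1 - eta * (1 - PR^(-(gamma-1)/gamma)))
Exponent = -(1.35-1)/1.35 = -0.25925926
PR^exp = 3.2^(-0.25925926) = 0.73966521
Factor = 1 - 0.77*(1 - 0.73966521) = 0.79954221
T_out = 401 * 0.79954221 = 320.62 K


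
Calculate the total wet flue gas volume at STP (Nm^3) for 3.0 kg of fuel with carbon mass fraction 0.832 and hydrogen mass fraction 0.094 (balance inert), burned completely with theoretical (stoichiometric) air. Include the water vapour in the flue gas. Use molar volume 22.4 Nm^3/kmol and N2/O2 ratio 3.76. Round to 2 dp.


Per kg fuel: CO2 = (C/12 kmol)*22.4 = (0.832/12)*22.4 = 1.55307 Nm^3
Per kg fuel: H2O = (H/2 kmol)*22.4 = (0.094/2)*22.4 = 1.05280 Nm^3
O2 needed per kg fuel = C/12 + H/4 = 0.832/12 + 0.094/4 = 0.09283333 kmol
Per kg fuel: N2 = O2*3.76*22.4 = 0.09283333*3.76*22.4 = 7.81879 Nm^3
Total per kg = 1.55307 + 1.05280 + 7.81879 = 10.42466 Nm^3
Total = 10.42466 * 3.0 = 31.27 Nm^3


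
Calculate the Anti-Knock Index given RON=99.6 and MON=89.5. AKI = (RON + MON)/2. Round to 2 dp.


AKI = (RON + MON) / 2
AKI = (99.6 + 89.5) / 2
AKI = 189.1 / 2 = 94.55


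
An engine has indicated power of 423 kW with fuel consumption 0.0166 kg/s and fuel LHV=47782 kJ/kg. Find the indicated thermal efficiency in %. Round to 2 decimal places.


eta_ith = (IP / (mf * LHV)) * 100
Denominator = 0.0166 * 47782 = 793.1812 kW
eta_ith = (423 / 793.1812) * 100 = 53.33%


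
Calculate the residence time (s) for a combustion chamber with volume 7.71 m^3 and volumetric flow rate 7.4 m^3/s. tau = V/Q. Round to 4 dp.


tau = V / Q_flow
tau = 7.71 / 7.4 = 1.0419 s


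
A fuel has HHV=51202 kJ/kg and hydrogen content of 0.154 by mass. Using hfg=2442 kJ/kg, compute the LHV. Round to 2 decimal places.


LHV = HHV - hfg * 9 * H
Water correction = 2442 * 9 * 0.154 = 3384.612 kJ/kg
LHV = 51202 - 3384.612 = 47817.39 kJ/kg


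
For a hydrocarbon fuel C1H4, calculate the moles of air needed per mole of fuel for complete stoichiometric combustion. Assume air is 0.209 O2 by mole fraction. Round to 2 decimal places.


Balanced combustion: C1H4 + 2 O2 -> 1 CO2 + 2 H2O
O2 needed = C + H/4 = 1 + 4/4 = 2.00 moles
Air moles = O2 / 0.209 = 2.00 / 0.209 = 9.57 moles air


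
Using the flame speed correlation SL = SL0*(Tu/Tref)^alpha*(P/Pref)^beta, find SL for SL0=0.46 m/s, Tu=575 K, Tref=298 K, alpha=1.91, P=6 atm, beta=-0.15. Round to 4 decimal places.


SL = SL0 * (Tu/Tref)^alpha * (P/Pref)^beta
T ratio = 575/298 = 1.92953020
(T ratio)^alpha = 1.92953020^1.91 = 3.509236
(P/Pref)^beta = 6^(-0.15) = 0.764324
SL = 0.46 * 3.509236 * 0.764324 = 1.2338 m/s


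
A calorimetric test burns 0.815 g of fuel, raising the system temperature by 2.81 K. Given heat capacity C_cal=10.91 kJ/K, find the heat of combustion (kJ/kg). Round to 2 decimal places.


Hc = C_cal * delta_T / m_fuel
Q_released = 10.91 * 2.81 = 30.6571 kJ
m_fuel = 0.815 g = 0.815/1000 kg = 0.000815 kg
Hc = 30.6571 / 0.000815 = 37616.07 kJ/kg


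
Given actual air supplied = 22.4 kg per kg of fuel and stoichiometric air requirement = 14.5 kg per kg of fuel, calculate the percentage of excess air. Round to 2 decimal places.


Excess air = actual - stoichiometric = 22.4 - 14.5 = 7.90 kg/kg fuel
Excess air % = (excess / stoich) * 100 = (7.90 / 14.5) * 100 = 54.48%


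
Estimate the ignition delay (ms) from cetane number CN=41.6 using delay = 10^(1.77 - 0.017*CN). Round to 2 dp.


delay = 10^(1.77 - 0.017*CN)
Exponent = 1.77 - 0.017*41.6 = 1.0628
delay = 10^1.0628 = 11.56 ms


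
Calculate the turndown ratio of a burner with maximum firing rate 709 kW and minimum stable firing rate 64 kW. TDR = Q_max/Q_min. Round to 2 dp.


TDR = Q_max / Q_min
TDR = 709 / 64 = 11.08


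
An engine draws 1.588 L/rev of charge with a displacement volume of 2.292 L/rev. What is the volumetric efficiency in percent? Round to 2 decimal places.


eta_v = (V_actual / V_disp) * 100
Ratio = 1.588 / 2.292 = 0.6928
eta_v = 0.6928 * 100 = 69.28%


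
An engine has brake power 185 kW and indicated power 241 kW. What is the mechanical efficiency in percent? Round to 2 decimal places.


eta_mech = (BP / IP) * 100
Ratio = 185 / 241 = 0.7676
eta_mech = 0.7676 * 100 = 76.76%


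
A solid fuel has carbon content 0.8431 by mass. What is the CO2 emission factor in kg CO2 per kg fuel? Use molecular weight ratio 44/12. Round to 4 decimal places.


EF = C_frac * (M_CO2 / M_C)
EF = 0.8431 * (44/12)
EF = 0.8431 * 3.666667 = 3.0914 kg_CO2/kg_fuel


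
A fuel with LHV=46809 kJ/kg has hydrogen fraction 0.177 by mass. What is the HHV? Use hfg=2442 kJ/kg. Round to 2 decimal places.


HHV = LHV + hfg * 9 * H
Water addition = 2442 * 9 * 0.177 = 3890.106 kJ/kg
HHV = 46809 + 3890.106 = 50699.11 kJ/kg


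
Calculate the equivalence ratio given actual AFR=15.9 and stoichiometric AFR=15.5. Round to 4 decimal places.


phi = AFR_stoich / AFR_actual
phi = 15.5 / 15.9 = 0.9748


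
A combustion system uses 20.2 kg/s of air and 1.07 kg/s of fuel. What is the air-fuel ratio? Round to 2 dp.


AFR = m_air / m_fuel
AFR = 20.2 / 1.07 = 18.88


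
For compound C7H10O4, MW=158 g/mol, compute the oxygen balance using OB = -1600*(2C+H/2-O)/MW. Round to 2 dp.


OB = -1600 * (2C + H/2 - O) / MW
Inner = 2*7 + 10/2 - 4 = 15.00
OB = -1600 * 15.00 / 158 = -151.90%


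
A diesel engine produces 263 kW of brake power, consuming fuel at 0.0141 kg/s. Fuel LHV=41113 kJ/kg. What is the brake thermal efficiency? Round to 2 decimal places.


eta_BTE = (BP / (mf * LHV)) * 100
Denominator = 0.0141 * 41113 = 579.6933 kW
eta_BTE = (263 / 579.6933) * 100 = 45.37%


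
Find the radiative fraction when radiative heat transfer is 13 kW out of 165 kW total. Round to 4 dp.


f_rad = Q_rad / Q_total
f_rad = 13 / 165 = 0.0788


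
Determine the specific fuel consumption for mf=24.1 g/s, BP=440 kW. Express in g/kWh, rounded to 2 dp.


SFC = (mf / BP) * 3600
Rate = 24.1 / 440 = 0.054773 g/(s*kW)
SFC = 0.054773 * 3600 = 197.18 g/kWh


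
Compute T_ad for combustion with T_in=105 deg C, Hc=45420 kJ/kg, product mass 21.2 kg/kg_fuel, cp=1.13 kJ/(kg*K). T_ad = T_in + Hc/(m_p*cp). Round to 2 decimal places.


T_ad = T_in + Hc / (m_p * cp)
Denominator = 21.2 * 1.13 = 23.9560
Temperature rise = 45420 / 23.9560 = 1895.98 K
T_ad = 105 + 1895.98 = 2000.98 deg C


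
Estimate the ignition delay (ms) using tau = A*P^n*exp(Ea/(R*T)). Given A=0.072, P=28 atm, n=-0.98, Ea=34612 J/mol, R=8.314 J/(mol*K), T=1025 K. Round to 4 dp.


tau = A * P^n * exp(Ea/(R*T))
P^n = 28^(-0.98) = 0.03817553
Ea/(R*T) = 34612/(8.314*1025) = 4.061559
exp(Ea/(R*T)) = 58.064787
tau = 0.072 * 0.03817553 * 58.064787 = 0.1596 ms


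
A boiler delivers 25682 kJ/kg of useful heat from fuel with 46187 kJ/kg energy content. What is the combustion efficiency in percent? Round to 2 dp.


Efficiency = (Q_useful / Q_fuel) * 100
Efficiency = (25682 / 46187) * 100
Efficiency = 0.5560 * 100 = 55.60%


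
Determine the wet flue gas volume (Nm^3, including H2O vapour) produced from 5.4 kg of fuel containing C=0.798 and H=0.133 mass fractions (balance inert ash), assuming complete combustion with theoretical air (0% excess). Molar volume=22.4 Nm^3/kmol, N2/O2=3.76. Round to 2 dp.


Per kg fuel: CO2 = (C/12 kmol)*22.4 = (0.798/12)*22.4 = 1.48960 Nm^3
Per kg fuel: H2O = (H/2 kmol)*22.4 = (0.133/2)*22.4 = 1.48960 Nm^3
O2 needed per kg fuel = C/12 + H/4 = 0.798/12 + 0.133/4 = 0.09975000 kmol
Per kg fuel: N2 = O2*3.76*22.4 = 0.09975000*3.76*22.4 = 8.40134 Nm^3
Total per kg = 1.48960 + 1.48960 + 8.40134 = 11.38054 Nm^3
Total = 11.38054 * 5.4 = 61.45 Nm^3


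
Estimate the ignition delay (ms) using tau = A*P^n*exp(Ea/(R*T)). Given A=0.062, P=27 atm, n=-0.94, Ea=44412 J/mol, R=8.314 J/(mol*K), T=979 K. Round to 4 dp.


tau = A * P^n * exp(Ea/(R*T))
P^n = 27^(-0.94) = 0.04513548
Ea/(R*T) = 44412/(8.314*979) = 5.456418
exp(Ea/(R*T)) = 234.256771
tau = 0.062 * 0.04513548 * 234.256771 = 0.6555 ms


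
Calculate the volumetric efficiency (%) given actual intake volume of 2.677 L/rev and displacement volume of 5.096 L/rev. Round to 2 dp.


eta_v = (V_actual / V_disp) * 100
Ratio = 2.677 / 5.096 = 0.5253
eta_v = 0.5253 * 100 = 52.53%


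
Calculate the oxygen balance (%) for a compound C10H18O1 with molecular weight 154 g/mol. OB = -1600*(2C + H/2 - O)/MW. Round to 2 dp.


OB = -1600 * (2C + H/2 - O) / MW
Inner = 2*10 + 18/2 - 1 = 28.00
OB = -1600 * 28.00 / 154 = -290.91%


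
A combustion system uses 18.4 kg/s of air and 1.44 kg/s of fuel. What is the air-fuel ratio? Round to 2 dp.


AFR = m_air / m_fuel
AFR = 18.4 / 1.44 = 12.78


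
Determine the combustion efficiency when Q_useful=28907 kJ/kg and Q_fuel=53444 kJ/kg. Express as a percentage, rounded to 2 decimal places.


Efficiency = (Q_useful / Q_fuel) * 100
Efficiency = (28907 / 53444) * 100
Efficiency = 0.5409 * 100 = 54.09%


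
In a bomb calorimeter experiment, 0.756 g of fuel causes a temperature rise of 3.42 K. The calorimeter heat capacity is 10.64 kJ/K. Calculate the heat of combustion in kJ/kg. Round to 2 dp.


Hc = C_cal * delta_T / m_fuel
Q_released = 10.64 * 3.42 = 36.3888 kJ
m_fuel = 0.756 g = 0.756/1000 kg = 0.000756 kg
Hc = 36.3888 / 0.000756 = 48133.33 kJ/kg


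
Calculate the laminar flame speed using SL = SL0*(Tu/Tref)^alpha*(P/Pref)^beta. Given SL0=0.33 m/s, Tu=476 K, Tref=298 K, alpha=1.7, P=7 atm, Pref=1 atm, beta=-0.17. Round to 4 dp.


SL = SL0 * (Tu/Tref)^alpha * (P/Pref)^beta
T ratio = 476/298 = 1.59731544
(T ratio)^alpha = 1.59731544^1.7 = 2.216992
(P/Pref)^beta = 7^(-0.17) = 0.718345
SL = 0.33 * 2.216992 * 0.718345 = 0.5255 m/s


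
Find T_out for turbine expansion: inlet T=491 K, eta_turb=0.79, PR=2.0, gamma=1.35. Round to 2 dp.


T_out = T_in * (1 - eta * (1 - PR^(-(gamma-1)/gamma)))
Exponent = -(1.35-1)/1.35 = -0.25925926
PR^exp = 2.0^(-0.25925926) = 0.83551680
Factor = 1 - 0.79*(1 - 0.83551680) = 0.87005827
T_out = 491 * 0.87005827 = 427.20 K


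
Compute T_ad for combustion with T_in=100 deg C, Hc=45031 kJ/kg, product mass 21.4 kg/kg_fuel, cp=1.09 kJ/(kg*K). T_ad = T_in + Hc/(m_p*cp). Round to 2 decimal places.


T_ad = T_in + Hc / (m_p * cp)
Denominator = 21.4 * 1.09 = 23.3260
Temperature rise = 45031 / 23.3260 = 1930.51 K
T_ad = 100 + 1930.51 = 2030.51 deg C


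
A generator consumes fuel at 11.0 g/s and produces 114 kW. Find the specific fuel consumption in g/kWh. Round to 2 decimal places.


SFC = (mf / BP) * 3600
Rate = 11.0 / 114 = 0.096491 g/(s*kW)
SFC = 0.096491 * 3600 = 347.37 g/kWh


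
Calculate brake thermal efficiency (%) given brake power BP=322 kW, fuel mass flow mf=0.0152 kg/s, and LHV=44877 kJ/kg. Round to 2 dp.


eta_BTE = (BP / (mf * LHV)) * 100
Denominator = 0.0152 * 44877 = 682.1304 kW
eta_BTE = (322 / 682.1304) * 100 = 47.21%


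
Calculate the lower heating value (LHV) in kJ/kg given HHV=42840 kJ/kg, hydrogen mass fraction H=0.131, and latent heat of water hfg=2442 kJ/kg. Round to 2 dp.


LHV = HHV - hfg * 9 * H
Water correction = 2442 * 9 * 0.131 = 2879.118 kJ/kg
LHV = 42840 - 2879.118 = 39960.88 kJ/kg


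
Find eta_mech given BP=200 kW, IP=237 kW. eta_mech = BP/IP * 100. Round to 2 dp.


eta_mech = (BP / IP) * 100
Ratio = 200 / 237 = 0.8439
eta_mech = 0.8439 * 100 = 84.39%


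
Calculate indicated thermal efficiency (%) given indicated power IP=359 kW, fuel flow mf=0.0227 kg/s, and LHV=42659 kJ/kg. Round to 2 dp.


eta_ith = (IP / (mf * LHV)) * 100
Denominator = 0.0227 * 42659 = 968.3593 kW
eta_ith = (359 / 968.3593) * 100 = 37.07%


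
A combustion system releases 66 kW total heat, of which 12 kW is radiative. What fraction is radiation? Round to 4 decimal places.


f_rad = Q_rad / Q_total
f_rad = 12 / 66 = 0.1818


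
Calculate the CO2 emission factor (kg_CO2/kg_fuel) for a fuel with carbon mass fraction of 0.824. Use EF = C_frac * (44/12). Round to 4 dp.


EF = C_frac * (M_CO2 / M_C)
EF = 0.824 * (44/12)
EF = 0.824 * 3.666667 = 3.0213 kg_CO2/kg_fuel


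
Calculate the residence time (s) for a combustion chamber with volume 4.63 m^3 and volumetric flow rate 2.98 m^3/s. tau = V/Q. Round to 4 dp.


tau = V / Q_flow
tau = 4.63 / 2.98 = 1.5537 s


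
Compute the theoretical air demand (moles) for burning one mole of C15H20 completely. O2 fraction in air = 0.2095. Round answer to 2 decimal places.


Balanced combustion: C15H20 + 20 O2 -> 15 CO2 + 10 H2O
O2 needed = C + H/4 = 15 + 20/4 = 20.00 moles
Air moles = O2 / 0.2095 = 20.00 / 0.2095 = 95.47 moles air


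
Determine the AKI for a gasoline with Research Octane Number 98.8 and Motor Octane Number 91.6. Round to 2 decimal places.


AKI = (RON + MON) / 2
AKI = (98.8 + 91.6) / 2
AKI = 190.4 / 2 = 95.20


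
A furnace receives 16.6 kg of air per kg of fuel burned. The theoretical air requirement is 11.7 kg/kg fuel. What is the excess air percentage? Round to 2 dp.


Excess air = actual - stoichiometric = 16.6 - 11.7 = 4.90 kg/kg fuel
Excess air % = (excess / stoich) * 100 = (4.90 / 11.7) * 100 = 41.88%


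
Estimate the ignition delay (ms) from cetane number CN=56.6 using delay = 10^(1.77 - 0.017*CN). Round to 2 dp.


delay = 10^(1.77 - 0.017*CN)
Exponent = 1.77 - 0.017*56.6 = 0.8078
delay = 10^0.8078 = 6.42 ms


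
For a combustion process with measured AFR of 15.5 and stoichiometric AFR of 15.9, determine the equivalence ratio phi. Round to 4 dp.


phi = AFR_stoich / AFR_actual
phi = 15.9 / 15.5 = 1.0258


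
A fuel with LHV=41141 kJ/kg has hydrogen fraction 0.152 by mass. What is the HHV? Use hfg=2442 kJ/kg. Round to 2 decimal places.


HHV = LHV + hfg * 9 * H
Water addition = 2442 * 9 * 0.152 = 3340.656 kJ/kg
HHV = 41141 + 3340.656 = 44481.66 kJ/kg


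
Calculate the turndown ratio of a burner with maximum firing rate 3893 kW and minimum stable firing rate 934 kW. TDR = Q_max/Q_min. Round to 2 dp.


TDR = Q_max / Q_min
TDR = 3893 / 934 = 4.17


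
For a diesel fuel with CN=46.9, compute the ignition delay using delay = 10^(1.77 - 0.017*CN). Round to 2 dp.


delay = 10^(1.77 - 0.017*CN)
Exponent = 1.77 - 0.017*46.9 = 0.9727
delay = 10^0.9727 = 9.39 ms


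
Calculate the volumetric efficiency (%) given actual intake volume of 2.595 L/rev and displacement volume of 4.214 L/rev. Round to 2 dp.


eta_v = (V_actual / V_disp) * 100
Ratio = 2.595 / 4.214 = 0.6158
eta_v = 0.6158 * 100 = 61.58%


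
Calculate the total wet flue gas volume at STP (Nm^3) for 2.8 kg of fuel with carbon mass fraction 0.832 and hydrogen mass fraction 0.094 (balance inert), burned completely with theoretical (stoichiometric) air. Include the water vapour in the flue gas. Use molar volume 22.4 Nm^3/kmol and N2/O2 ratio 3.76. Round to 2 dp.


Per kg fuel: CO2 = (C/12 kmol)*22.4 = (0.832/12)*22.4 = 1.55307 Nm^3
Per kg fuel: H2O = (H/2 kmol)*22.4 = (0.094/2)*22.4 = 1.05280 Nm^3
O2 needed per kg fuel = C/12 + H/4 = 0.832/12 + 0.094/4 = 0.09283333 kmol
Per kg fuel: N2 = O2*3.76*22.4 = 0.09283333*3.76*22.4 = 7.81879 Nm^3
Total per kg = 1.55307 + 1.05280 + 7.81879 = 10.42466 Nm^3
Total = 10.42466 * 2.8 = 29.19 Nm^3


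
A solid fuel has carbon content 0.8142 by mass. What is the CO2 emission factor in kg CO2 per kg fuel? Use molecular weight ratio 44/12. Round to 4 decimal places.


EF = C_frac * (M_CO2 / M_C)
EF = 0.8142 * (44/12)
EF = 0.8142 * 3.666667 = 2.9854 kg_CO2/kg_fuel


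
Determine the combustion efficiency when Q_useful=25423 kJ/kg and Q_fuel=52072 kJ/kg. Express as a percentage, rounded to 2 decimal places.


Efficiency = (Q_useful / Q_fuel) * 100
Efficiency = (25423 / 52072) * 100
Efficiency = 0.4882 * 100 = 48.82%


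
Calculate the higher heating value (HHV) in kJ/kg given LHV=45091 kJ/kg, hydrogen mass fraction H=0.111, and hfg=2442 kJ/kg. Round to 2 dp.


HHV = LHV + hfg * 9 * H
Water addition = 2442 * 9 * 0.111 = 2439.558 kJ/kg
HHV = 45091 + 2439.558 = 47530.56 kJ/kg


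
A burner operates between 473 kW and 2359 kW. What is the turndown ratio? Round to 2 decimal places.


TDR = Q_max / Q_min
TDR = 2359 / 473 = 4.99


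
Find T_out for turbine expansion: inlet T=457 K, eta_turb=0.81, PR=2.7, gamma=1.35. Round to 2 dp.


T_out = T_in * (1 - eta * (1 - PR^(-(gamma-1)/gamma)))
Exponent = -(1.35-1)/1.35 = -0.25925926
PR^exp = 2.7^(-0.25925926) = 0.77297411
Factor = 1 - 0.81*(1 - 0.77297411) = 0.81610903
T_out = 457 * 0.81610903 = 372.96 K


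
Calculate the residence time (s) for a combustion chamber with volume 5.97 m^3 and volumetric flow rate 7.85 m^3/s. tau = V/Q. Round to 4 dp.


tau = V / Q_flow
tau = 5.97 / 7.85 = 0.7605 s


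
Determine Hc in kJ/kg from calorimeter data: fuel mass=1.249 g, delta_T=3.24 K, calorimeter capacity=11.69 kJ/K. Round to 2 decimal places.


Hc = C_cal * delta_T / m_fuel
Q_released = 11.69 * 3.24 = 37.8756 kJ
m_fuel = 1.249 g = 1.249/1000 kg = 0.001249 kg
Hc = 37.8756 / 0.001249 = 30324.74 kJ/kg


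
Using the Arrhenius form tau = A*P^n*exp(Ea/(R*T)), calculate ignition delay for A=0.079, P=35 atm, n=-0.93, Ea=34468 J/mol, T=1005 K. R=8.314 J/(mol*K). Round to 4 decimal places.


tau = A * P^n * exp(Ea/(R*T))
P^n = 35^(-0.93) = 0.03664517
Ea/(R*T) = 34468/(8.314*1005) = 4.125152
exp(Ea/(R*T)) = 61.877241
tau = 0.079 * 0.03664517 * 61.877241 = 0.1791 ms


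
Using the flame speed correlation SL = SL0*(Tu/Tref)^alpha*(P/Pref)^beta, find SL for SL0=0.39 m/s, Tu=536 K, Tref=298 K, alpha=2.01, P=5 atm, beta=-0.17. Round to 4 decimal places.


SL = SL0 * (Tu/Tref)^alpha * (P/Pref)^beta
T ratio = 536/298 = 1.79865772
(T ratio)^alpha = 1.79865772^2.01 = 3.254217
(P/Pref)^beta = 5^(-0.17) = 0.760633
SL = 0.39 * 3.254217 * 0.760633 = 0.9654 m/s


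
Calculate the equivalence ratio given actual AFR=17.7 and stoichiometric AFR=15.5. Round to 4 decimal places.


phi = AFR_stoich / AFR_actual
phi = 15.5 / 17.7 = 0.8757


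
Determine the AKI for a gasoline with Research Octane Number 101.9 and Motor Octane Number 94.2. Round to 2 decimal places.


AKI = (RON + MON) / 2
AKI = (101.9 + 94.2) / 2
AKI = 196.1 / 2 = 98.05


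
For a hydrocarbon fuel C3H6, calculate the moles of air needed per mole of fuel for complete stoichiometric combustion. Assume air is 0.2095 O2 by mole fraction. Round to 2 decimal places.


Balanced combustion: C3H6 + 4.5 O2 -> 3 CO2 + 3 H2O
O2 needed = C + H/4 = 3 + 6/4 = 4.50 moles
Air moles = O2 / 0.2095 = 4.50 / 0.2095 = 21.48 moles air


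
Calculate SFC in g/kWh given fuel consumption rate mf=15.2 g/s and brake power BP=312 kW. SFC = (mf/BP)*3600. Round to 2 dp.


SFC = (mf / BP) * 3600
Rate = 15.2 / 312 = 0.048718 g/(s*kW)
SFC = 0.048718 * 3600 = 175.38 g/kWh


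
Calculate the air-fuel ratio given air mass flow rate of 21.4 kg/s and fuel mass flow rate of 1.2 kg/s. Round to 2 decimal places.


AFR = m_air / m_fuel
AFR = 21.4 / 1.2 = 17.83


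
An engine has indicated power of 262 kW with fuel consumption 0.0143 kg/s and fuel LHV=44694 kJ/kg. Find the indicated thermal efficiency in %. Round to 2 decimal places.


eta_ith = (IP / (mf * LHV)) * 100
Denominator = 0.0143 * 44694 = 639.1242 kW
eta_ith = (262 / 639.1242) * 100 = 40.99%


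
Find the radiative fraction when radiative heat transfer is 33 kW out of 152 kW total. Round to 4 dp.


f_rad = Q_rad / Q_total
f_rad = 33 / 152 = 0.2171


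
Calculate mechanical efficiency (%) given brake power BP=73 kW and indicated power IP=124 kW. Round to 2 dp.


eta_mech = (BP / IP) * 100
Ratio = 73 / 124 = 0.5887
eta_mech = 0.5887 * 100 = 58.87%


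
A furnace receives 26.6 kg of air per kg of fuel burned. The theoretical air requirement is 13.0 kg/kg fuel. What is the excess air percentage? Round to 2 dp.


Excess air = actual - stoichiometric = 26.6 - 13.0 = 13.60 kg/kg fuel
Excess air % = (excess / stoich) * 100 = (13.60 / 13.0) * 100 = 104.62%


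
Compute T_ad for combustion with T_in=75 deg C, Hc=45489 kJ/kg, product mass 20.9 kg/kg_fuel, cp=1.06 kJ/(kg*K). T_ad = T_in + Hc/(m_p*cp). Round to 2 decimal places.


T_ad = T_in + Hc / (m_p * cp)
Denominator = 20.9 * 1.06 = 22.1540
Temperature rise = 45489 / 22.1540 = 2053.31 K
T_ad = 75 + 2053.31 = 2128.31 deg C


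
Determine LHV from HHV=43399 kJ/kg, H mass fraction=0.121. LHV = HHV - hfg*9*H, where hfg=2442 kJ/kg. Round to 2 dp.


LHV = HHV - hfg * 9 * H
Water correction = 2442 * 9 * 0.121 = 2659.338 kJ/kg
LHV = 43399 - 2659.338 = 40739.66 kJ/kg


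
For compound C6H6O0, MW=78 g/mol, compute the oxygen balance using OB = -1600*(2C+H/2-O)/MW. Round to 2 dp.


OB = -1600 * (2C + H/2 - O) / MW
Inner = 2*6 + 6/2 - 0 = 15.00
OB = -1600 * 15.00 / 78 = -307.69%


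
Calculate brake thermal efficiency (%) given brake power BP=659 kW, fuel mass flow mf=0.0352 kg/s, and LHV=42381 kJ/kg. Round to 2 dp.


eta_BTE = (BP / (mf * LHV)) * 100
Denominator = 0.0352 * 42381 = 1491.8112 kW
eta_BTE = (659 / 1491.8112) * 100 = 44.17%


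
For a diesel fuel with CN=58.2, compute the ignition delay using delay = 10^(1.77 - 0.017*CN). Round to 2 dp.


delay = 10^(1.77 - 0.017*CN)
Exponent = 1.77 - 0.017*58.2 = 0.7806
delay = 10^0.7806 = 6.03 ms


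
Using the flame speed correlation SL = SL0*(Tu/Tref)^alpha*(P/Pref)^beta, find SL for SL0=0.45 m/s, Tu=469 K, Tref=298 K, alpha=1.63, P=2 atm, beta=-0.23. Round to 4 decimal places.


SL = SL0 * (Tu/Tref)^alpha * (P/Pref)^beta
T ratio = 469/298 = 1.57382550
(T ratio)^alpha = 1.57382550^1.63 = 2.094302
(P/Pref)^beta = 2^(-0.23) = 0.852635
SL = 0.45 * 2.094302 * 0.852635 = 0.8036 m/s


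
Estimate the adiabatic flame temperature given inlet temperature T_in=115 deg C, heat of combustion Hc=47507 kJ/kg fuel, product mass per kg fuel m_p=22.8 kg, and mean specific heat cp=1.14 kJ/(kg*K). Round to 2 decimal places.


T_ad = T_in + Hc / (m_p * cp)
Denominator = 22.8 * 1.14 = 25.9920
Temperature rise = 47507 / 25.9920 = 1827.75 K
T_ad = 115 + 1827.75 = 1942.75 deg C


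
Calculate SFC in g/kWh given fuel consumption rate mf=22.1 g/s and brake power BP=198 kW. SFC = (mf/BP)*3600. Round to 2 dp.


SFC = (mf / BP) * 3600
Rate = 22.1 / 198 = 0.111616 g/(s*kW)
SFC = 0.111616 * 3600 = 401.82 g/kWh


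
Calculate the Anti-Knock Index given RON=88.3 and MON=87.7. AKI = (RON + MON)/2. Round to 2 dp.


AKI = (RON + MON) / 2
AKI = (88.3 + 87.7) / 2
AKI = 176.0 / 2 = 88.00


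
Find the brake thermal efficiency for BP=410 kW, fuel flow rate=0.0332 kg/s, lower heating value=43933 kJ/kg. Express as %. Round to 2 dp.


eta_BTE = (BP / (mf * LHV)) * 100
Denominator = 0.0332 * 43933 = 1458.5756 kW
eta_BTE = (410 / 1458.5756) * 100 = 28.11%


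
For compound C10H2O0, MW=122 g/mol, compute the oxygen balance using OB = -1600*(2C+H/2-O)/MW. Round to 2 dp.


OB = -1600 * (2C + H/2 - O) / MW
Inner = 2*10 + 2/2 - 0 = 21.00
OB = -1600 * 21.00 / 122 = -275.41%


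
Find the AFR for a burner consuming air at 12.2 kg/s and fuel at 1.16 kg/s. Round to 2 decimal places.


AFR = m_air / m_fuel
AFR = 12.2 / 1.16 = 10.52


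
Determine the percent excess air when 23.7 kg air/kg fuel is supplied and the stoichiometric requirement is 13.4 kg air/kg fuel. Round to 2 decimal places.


Excess air = actual - stoichiometric = 23.7 - 13.4 = 10.30 kg/kg fuel
Excess air % = (excess / stoich) * 100 = (10.30 / 13.4) * 100 = 76.87%


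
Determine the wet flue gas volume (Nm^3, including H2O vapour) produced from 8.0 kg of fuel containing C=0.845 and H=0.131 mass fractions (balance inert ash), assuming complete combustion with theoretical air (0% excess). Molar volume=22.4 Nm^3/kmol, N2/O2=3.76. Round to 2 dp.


Per kg fuel: CO2 = (C/12 kmol)*22.4 = (0.845/12)*22.4 = 1.57733 Nm^3
Per kg fuel: H2O = (H/2 kmol)*22.4 = (0.131/2)*22.4 = 1.46720 Nm^3
O2 needed per kg fuel = C/12 + H/4 = 0.845/12 + 0.131/4 = 0.10316667 kmol
Per kg fuel: N2 = O2*3.76*22.4 = 0.10316667*3.76*22.4 = 8.68911 Nm^3
Total per kg = 1.57733 + 1.46720 + 8.68911 = 11.73364 Nm^3
Total = 11.73364 * 8.0 = 93.87 Nm^3


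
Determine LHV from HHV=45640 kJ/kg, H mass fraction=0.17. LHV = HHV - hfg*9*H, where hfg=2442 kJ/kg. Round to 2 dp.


LHV = HHV - hfg * 9 * H
Water correction = 2442 * 9 * 0.17 = 3736.260 kJ/kg
LHV = 45640 - 3736.260 = 41903.74 kJ/kg


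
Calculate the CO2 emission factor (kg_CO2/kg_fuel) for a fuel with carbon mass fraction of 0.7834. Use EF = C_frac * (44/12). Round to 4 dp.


EF = C_frac * (M_CO2 / M_C)
EF = 0.7834 * (44/12)
EF = 0.7834 * 3.666667 = 2.8725 kg_CO2/kg_fuel


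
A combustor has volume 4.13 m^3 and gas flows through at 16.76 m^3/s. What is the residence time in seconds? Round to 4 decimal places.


tau = V / Q_flow
tau = 4.13 / 16.76 = 0.2464 s


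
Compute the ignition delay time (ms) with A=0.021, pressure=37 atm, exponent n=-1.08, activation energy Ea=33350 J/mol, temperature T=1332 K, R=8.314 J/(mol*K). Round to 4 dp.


tau = A * P^n * exp(Ea/(R*T))
P^n = 37^(-1.08) = 0.02024614
Ea/(R*T) = 33350/(8.314*1332) = 3.011491
exp(Ea/(R*T)) = 20.317674
tau = 0.021 * 0.02024614 * 20.317674 = 0.0086 ms


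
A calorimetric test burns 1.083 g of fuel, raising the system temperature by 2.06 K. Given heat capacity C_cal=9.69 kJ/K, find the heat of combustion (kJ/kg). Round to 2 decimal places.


Hc = C_cal * delta_T / m_fuel
Q_released = 9.69 * 2.06 = 19.9614 kJ
m_fuel = 1.083 g = 1.083/1000 kg = 0.001083 kg
Hc = 19.9614 / 0.001083 = 18431.58 kJ/kg


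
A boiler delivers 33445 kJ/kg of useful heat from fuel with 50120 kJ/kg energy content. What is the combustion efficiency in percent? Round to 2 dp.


Efficiency = (Q_useful / Q_fuel) * 100
Efficiency = (33445 / 50120) * 100
Efficiency = 0.6673 * 100 = 66.73%


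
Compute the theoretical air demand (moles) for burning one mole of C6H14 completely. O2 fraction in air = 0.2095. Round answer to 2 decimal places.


Balanced combustion: C6H14 + 9.5 O2 -> 6 CO2 + 7 H2O
O2 needed = C + H/4 = 6 + 14/4 = 9.50 moles
Air moles = O2 / 0.2095 = 9.50 / 0.2095 = 45.35 moles air


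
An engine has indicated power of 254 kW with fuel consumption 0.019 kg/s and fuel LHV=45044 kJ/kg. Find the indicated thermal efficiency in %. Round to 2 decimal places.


eta_ith = (IP / (mf * LHV)) * 100
Denominator = 0.019 * 45044 = 855.8360 kW
eta_ith = (254 / 855.8360) * 100 = 29.68%


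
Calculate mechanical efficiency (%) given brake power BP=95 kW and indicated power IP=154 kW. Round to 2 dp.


eta_mech = (BP / IP) * 100
Ratio = 95 / 154 = 0.6169
eta_mech = 0.6169 * 100 = 61.69%


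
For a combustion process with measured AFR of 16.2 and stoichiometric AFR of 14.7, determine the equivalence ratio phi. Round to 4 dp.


phi = AFR_stoich / AFR_actual
phi = 14.7 / 16.2 = 0.9074


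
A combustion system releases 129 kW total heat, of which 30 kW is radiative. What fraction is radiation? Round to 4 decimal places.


f_rad = Q_rad / Q_total
f_rad = 30 / 129 = 0.2326


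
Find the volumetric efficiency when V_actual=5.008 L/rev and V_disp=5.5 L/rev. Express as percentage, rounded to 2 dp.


eta_v = (V_actual / V_disp) * 100
Ratio = 5.008 / 5.5 = 0.9105
eta_v = 0.9105 * 100 = 91.05%


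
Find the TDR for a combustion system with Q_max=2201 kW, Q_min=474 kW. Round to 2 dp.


TDR = Q_max / Q_min
TDR = 2201 / 474 = 4.64


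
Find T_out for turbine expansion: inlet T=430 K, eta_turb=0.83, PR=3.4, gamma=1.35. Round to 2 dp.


T_out = T_in * (1 - eta * (1 - PR^(-(gamma-1)/gamma)))
Exponent = -(1.35-1)/1.35 = -0.25925926
PR^exp = 3.4^(-0.25925926) = 0.72813041
Factor = 1 - 0.83*(1 - 0.72813041) = 0.77434824
T_out = 430 * 0.77434824 = 332.97 K


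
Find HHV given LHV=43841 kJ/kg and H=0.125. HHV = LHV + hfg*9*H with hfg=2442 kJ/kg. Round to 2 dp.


HHV = LHV + hfg * 9 * H
Water addition = 2442 * 9 * 0.125 = 2747.250 kJ/kg
HHV = 43841 + 2747.250 = 46588.25 kJ/kg


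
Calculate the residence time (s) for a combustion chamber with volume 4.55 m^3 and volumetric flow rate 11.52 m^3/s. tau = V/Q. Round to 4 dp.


tau = V / Q_flow
tau = 4.55 / 11.52 = 0.3950 s


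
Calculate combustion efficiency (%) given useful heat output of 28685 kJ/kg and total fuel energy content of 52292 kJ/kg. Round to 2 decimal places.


Efficiency = (Q_useful / Q_fuel) * 100
Efficiency = (28685 / 52292) * 100
Efficiency = 0.5486 * 100 = 54.86%


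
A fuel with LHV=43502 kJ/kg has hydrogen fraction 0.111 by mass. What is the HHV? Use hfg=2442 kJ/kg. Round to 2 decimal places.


HHV = LHV + hfg * 9 * H
Water addition = 2442 * 9 * 0.111 = 2439.558 kJ/kg
HHV = 43502 + 2439.558 = 45941.56 kJ/kg


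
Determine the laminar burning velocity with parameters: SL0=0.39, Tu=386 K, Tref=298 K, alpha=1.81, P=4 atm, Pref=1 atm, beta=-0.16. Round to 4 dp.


SL = SL0 * (Tu/Tref)^alpha * (P/Pref)^beta
T ratio = 386/298 = 1.29530201
(T ratio)^alpha = 1.29530201^1.81 = 1.597319
(P/Pref)^beta = 4^(-0.16) = 0.801070
SL = 0.39 * 1.597319 * 0.801070 = 0.4990 m/s


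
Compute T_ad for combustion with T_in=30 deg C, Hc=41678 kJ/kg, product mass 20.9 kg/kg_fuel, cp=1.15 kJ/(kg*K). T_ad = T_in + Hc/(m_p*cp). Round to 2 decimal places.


T_ad = T_in + Hc / (m_p * cp)
Denominator = 20.9 * 1.15 = 24.0350
Temperature rise = 41678 / 24.0350 = 1734.05 K
T_ad = 30 + 1734.05 = 1764.05 deg C


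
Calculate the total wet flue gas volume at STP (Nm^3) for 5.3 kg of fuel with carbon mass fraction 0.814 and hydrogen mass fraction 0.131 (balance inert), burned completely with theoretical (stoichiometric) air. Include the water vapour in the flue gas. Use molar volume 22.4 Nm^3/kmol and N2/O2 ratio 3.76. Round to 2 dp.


Per kg fuel: CO2 = (C/12 kmol)*22.4 = (0.814/12)*22.4 = 1.51947 Nm^3
Per kg fuel: H2O = (H/2 kmol)*22.4 = (0.131/2)*22.4 = 1.46720 Nm^3
O2 needed per kg fuel = C/12 + H/4 = 0.814/12 + 0.131/4 = 0.10058333 kmol
Per kg fuel: N2 = O2*3.76*22.4 = 0.10058333*3.76*22.4 = 8.47153 Nm^3
Total per kg = 1.51947 + 1.46720 + 8.47153 = 11.45820 Nm^3
Total = 11.45820 * 5.3 = 60.73 Nm^3


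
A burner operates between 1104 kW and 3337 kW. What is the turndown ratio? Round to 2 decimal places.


TDR = Q_max / Q_min
TDR = 3337 / 1104 = 3.02


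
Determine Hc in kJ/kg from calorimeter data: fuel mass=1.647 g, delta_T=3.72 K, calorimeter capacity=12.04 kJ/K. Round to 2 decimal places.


Hc = C_cal * delta_T / m_fuel
Q_released = 12.04 * 3.72 = 44.7888 kJ
m_fuel = 1.647 g = 1.647/1000 kg = 0.001647 kg
Hc = 44.7888 / 0.001647 = 27194.17 kJ/kg


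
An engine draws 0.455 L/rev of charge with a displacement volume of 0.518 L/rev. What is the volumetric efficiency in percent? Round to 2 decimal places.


eta_v = (V_actual / V_disp) * 100
Ratio = 0.455 / 0.518 = 0.8784
eta_v = 0.8784 * 100 = 87.84%


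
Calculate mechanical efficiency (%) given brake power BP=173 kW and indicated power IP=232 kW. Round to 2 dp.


eta_mech = (BP / IP) * 100
Ratio = 173 / 232 = 0.7457
eta_mech = 0.7457 * 100 = 74.57%


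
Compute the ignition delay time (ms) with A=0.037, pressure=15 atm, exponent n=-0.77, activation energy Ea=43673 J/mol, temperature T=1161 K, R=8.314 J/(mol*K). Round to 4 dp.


tau = A * P^n * exp(Ea/(R*T))
P^n = 15^(-0.77) = 0.12428243
Ea/(R*T) = 43673/(8.314*1161) = 4.524502
exp(Ea/(R*T)) = 92.249975
tau = 0.037 * 0.12428243 * 92.249975 = 0.4242 ms


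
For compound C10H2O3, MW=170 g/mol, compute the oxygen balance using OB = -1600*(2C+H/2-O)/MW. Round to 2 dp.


OB = -1600 * (2C + H/2 - O) / MW
Inner = 2*10 + 2/2 - 3 = 18.00
OB = -1600 * 18.00 / 170 = -169.41%


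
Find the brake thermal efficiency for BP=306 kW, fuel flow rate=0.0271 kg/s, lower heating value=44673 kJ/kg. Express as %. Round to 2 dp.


eta_BTE = (BP / (mf * LHV)) * 100
Denominator = 0.0271 * 44673 = 1210.6383 kW
eta_BTE = (306 / 1210.6383) * 100 = 25.28%


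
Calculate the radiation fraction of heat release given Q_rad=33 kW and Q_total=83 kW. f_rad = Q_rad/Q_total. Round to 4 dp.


f_rad = Q_rad / Q_total
f_rad = 33 / 83 = 0.3976


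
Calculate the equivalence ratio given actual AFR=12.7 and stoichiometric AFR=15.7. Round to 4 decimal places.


phi = AFR_stoich / AFR_actual
phi = 15.7 / 12.7 = 1.2362


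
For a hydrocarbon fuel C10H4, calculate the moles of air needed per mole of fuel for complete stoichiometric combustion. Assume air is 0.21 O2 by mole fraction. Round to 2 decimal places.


Balanced combustion: C10H4 + 11 O2 -> 10 CO2 + 2 H2O
O2 needed = C + H/4 = 10 + 4/4 = 11.00 moles
Air moles = O2 / 0.21 = 11.00 / 0.21 = 52.38 moles air


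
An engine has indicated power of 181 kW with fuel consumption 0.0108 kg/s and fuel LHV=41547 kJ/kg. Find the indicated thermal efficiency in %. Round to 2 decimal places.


eta_ith = (IP / (mf * LHV)) * 100
Denominator = 0.0108 * 41547 = 448.7076 kW
eta_ith = (181 / 448.7076) * 100 = 40.34%


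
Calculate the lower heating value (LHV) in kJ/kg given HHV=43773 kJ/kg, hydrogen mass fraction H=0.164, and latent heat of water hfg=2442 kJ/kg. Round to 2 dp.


LHV = HHV - hfg * 9 * H
Water correction = 2442 * 9 * 0.164 = 3604.392 kJ/kg
LHV = 43773 - 3604.392 = 40168.61 kJ/kg


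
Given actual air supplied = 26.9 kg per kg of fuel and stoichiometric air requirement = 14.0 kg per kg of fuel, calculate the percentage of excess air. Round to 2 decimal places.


Excess air = actual - stoichiometric = 26.9 - 14.0 = 12.90 kg/kg fuel
Excess air % = (excess / stoich) * 100 = (12.90 / 14.0) * 100 = 92.14%


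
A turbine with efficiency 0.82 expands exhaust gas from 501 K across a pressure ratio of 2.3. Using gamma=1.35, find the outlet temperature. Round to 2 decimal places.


T_out = T_in * (1 - eta * (1 - PR^(-(gamma-1)/gamma)))
Exponent = -(1.35-1)/1.35 = -0.25925926
PR^exp = 2.3^(-0.25925926) = 0.80578413
Factor = 1 - 0.82*(1 - 0.80578413) = 0.84074299
T_out = 501 * 0.84074299 = 421.21 K


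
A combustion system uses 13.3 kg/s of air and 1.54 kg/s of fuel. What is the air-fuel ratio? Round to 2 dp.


AFR = m_air / m_fuel
AFR = 13.3 / 1.54 = 8.64


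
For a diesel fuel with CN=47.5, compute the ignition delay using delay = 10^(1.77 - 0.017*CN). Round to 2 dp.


delay = 10^(1.77 - 0.017*CN)
Exponent = 1.77 - 0.017*47.5 = 0.9625
delay = 10^0.9625 = 9.17 ms


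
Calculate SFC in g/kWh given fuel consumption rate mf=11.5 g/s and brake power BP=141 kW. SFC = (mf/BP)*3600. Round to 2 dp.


SFC = (mf / BP) * 3600
Rate = 11.5 / 141 = 0.081560 g/(s*kW)
SFC = 0.081560 * 3600 = 293.62 g/kWh


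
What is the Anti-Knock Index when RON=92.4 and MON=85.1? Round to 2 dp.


AKI = (RON + MON) / 2
AKI = (92.4 + 85.1) / 2
AKI = 177.5 / 2 = 88.75


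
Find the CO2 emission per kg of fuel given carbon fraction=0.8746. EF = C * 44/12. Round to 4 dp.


EF = C_frac * (M_CO2 / M_C)
EF = 0.8746 * (44/12)
EF = 0.8746 * 3.666667 = 3.2069 kg_CO2/kg_fuel


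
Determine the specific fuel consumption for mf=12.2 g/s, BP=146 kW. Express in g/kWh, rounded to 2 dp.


SFC = (mf / BP) * 3600
Rate = 12.2 / 146 = 0.083562 g/(s*kW)
SFC = 0.083562 * 3600 = 300.82 g/kWh


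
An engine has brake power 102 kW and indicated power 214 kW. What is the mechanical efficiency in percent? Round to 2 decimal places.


eta_mech = (BP / IP) * 100
Ratio = 102 / 214 = 0.4766
eta_mech = 0.4766 * 100 = 47.66%


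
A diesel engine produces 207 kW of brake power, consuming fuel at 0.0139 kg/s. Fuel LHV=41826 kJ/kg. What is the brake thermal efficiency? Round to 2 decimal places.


eta_BTE = (BP / (mf * LHV)) * 100
Denominator = 0.0139 * 41826 = 581.3814 kW
eta_BTE = (207 / 581.3814) * 100 = 35.60%


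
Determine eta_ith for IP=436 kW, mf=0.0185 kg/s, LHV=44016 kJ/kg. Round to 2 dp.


eta_ith = (IP / (mf * LHV)) * 100
Denominator = 0.0185 * 44016 = 814.2960 kW
eta_ith = (436 / 814.2960) * 100 = 53.54%


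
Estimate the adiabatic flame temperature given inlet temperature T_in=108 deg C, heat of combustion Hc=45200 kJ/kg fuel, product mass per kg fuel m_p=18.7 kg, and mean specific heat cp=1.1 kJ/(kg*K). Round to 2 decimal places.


T_ad = T_in + Hc / (m_p * cp)
Denominator = 18.7 * 1.1 = 20.5700
Temperature rise = 45200 / 20.5700 = 2197.37 K
T_ad = 108 + 2197.37 = 2305.37 deg C


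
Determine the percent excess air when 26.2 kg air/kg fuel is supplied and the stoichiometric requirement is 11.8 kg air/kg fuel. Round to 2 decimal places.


Excess air = actual - stoichiometric = 26.2 - 11.8 = 14.40 kg/kg fuel
Excess air % = (excess / stoich) * 100 = (14.40 / 11.8) * 100 = 122.03%


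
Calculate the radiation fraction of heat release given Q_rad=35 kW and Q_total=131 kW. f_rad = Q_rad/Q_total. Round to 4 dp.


f_rad = Q_rad / Q_total
f_rad = 35 / 131 = 0.2672


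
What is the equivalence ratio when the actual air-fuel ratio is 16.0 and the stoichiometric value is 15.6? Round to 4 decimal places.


phi = AFR_stoich / AFR_actual
phi = 15.6 / 16.0 = 0.9750


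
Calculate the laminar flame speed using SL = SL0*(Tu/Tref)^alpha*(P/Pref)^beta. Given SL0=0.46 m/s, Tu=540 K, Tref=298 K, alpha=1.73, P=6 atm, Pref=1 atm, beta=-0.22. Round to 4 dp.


SL = SL0 * (Tu/Tref)^alpha * (P/Pref)^beta
T ratio = 540/298 = 1.81208054
(T ratio)^alpha = 1.81208054^1.73 = 2.796708
(P/Pref)^beta = 6^(-0.22) = 0.674228
SL = 0.46 * 2.796708 * 0.674228 = 0.8674 m/s


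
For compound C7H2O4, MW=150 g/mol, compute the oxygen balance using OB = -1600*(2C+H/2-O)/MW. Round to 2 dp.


OB = -1600 * (2C + H/2 - O) / MW
Inner = 2*7 + 2/2 - 4 = 11.00
OB = -1600 * 11.00 / 150 = -117.33%


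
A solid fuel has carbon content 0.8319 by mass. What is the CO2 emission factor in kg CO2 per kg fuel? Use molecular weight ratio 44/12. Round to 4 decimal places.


EF = C_frac * (M_CO2 / M_C)
EF = 0.8319 * (44/12)
EF = 0.8319 * 3.666667 = 3.0503 kg_CO2/kg_fuel


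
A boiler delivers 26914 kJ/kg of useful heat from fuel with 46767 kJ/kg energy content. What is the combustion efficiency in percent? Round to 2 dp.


Efficiency = (Q_useful / Q_fuel) * 100
Efficiency = (26914 / 46767) * 100
Efficiency = 0.5755 * 100 = 57.55%
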